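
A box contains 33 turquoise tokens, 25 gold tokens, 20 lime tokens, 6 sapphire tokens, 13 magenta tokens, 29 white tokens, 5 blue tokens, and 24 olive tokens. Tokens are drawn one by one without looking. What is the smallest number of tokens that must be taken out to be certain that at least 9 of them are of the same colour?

60

The 8 colours are the holes; the tokens drawn are the pigeons.
To avoid 9 of any one colour, the worst case takes at most 8 of each colour, or every token of a colour that has fewer than 8.
That gives 8 + 8 + 8 + 6 + 8 + 8 + 5 + 8 = 59 tokens with no colour reaching 9.
The next token forces some colour to 9, so 59 + 1 = 60.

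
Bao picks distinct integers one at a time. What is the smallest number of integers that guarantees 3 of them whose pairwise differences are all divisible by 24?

Integers whose pairwise differences are multiples of 24 are exactly those sharing a remainder mod 24. By the pigeonhole principle, the 24 residue classes mod 24 are the pigeonholes.
With 48 integers one could put 2 in each residue class and have no class reach 3.
The 49th integer pushes some class to 3, so 24·2 + 1 = 49.

49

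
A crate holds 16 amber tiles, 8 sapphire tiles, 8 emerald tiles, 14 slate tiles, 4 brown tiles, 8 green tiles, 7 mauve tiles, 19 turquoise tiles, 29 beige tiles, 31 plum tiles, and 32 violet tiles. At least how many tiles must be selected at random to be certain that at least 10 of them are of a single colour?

90

An adversary could hand out at most 9 tiles per colour (5 colours run out sooner): 9 + 8 + 8 + 9 + 4 + 8 + 7 + 9 + 9 + 9 + 9 = 89 tiles and still no colour has 10.
One more tile lands in a colour already at 9, so 90 draws are enough and 89 are not.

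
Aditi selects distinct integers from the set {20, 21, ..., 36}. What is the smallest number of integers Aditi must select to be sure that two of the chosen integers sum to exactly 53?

A set avoiding the sum 53 can contain at most one of each pair {x, 53−x}, plus the 3 elements whose complement lies outside the range.
The integers 27, …, 36 (10 of them) are such a set: any two sum to at least 27+28 = 55 > 53.
Any 11th integer completes one of the 7 pairs, so 11 choices force a sum of 53.

11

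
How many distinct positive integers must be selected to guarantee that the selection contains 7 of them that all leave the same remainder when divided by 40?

241

The 40 residue classes mod 40 are the pigeonholes.
With 240 integers one could put 6 in each residue class and have no class reach 7.
The 241st integer pushes some class to 7, so 40·6 + 1 = 241.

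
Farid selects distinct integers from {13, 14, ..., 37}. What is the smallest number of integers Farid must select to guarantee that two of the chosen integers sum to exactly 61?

19

Two chosen integers sum to 61 exactly when both halves of some pair {x, 61−x} with 24 ≤ x ≤ 61−x ≤ 37 are chosen — 7 such pairs.
The remaining 11 elements (those with no distinct partner in range) can never complete a 61-sum, so the worst case takes all of them and one from each pair: 11 + 7 = 18.
The 19th integer has to be the second member of some pair, so 18 + 1 = 19.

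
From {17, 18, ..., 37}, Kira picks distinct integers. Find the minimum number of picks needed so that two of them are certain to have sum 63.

A set avoiding the sum 63 can contain at most one of each pair {x, 63−x}, plus the 9 elements whose complement lies outside the range.
The integers 17, …, 31 (15 of them) are such a set: any two sum to at least 17+18 = 35 and at most 30+31 = 61 < 63.
Any 16th integer completes one of the 6 pairs, so 16 choices force a sum of 63.

16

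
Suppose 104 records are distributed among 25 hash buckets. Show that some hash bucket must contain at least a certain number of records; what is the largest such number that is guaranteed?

5

By the pigeonhole principle, the 25 hash buckets are the holes and the 104 records are the pigeons.
If every hash bucket held at most 4 records, the total would be at most 25 × 4 = 100, which is less than 104.
So some hash bucket holds at least ⌈104/25⌉ = 5 records.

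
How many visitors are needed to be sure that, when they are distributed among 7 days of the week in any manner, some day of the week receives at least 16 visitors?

106

With 105 visitors one could put exactly 15 in each of the 7 days of the week, and no day of the week would reach 16.
One more visitor must land in a day of the week that already has 15, giving it 16.
So 7 × 15 + 1 = 106 visitors are required.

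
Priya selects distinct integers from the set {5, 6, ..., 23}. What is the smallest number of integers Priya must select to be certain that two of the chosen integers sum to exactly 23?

Group the elements by complementary pair {x, 23−x}: {5,18}, {6,17}, {7,16}, …, giving 7 two-element pairs and 5 integers whose partner 23−x falls outside [5,23].
Treating each of those 12 groups as a pigeonhole, one can pick one integer per group — 12 integers — with no two summing to 23.
The 13th integer lands in an occupied pair, forcing a sum of 23.

13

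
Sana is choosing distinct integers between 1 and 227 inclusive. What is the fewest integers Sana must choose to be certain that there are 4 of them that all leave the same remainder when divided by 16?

Pigeonhole: the 16 residue classes mod 16 are the pigeonholes.
With 48 integers one could put 3 in each residue class and have no class reach 4.
The 49th integer pushes some class to 4, so 16·3 + 1 = 49.

49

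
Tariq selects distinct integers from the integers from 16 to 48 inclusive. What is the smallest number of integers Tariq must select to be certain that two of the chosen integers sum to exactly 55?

Two chosen integers sum to 55 exactly when both halves of some pair {x, 55−x} with 16 ≤ x ≤ 55−x ≤ 39 are chosen — 12 such pairs.
The remaining 9 elements (those with no distinct partner in range) can never complete a 55-sum, so the worst case takes all of them and one from each pair: 9 + 12 = 21.
By the pigeonhole principle, the 22nd integer has to be the second member of some pair, so 21 + 1 = 22.

22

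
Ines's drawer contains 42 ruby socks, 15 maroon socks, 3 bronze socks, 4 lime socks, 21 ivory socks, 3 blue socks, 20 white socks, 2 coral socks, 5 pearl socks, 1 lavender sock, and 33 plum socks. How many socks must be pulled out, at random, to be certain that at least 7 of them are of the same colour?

An adversary could hand out at most 6 socks per colour (6 colours run out sooner): 6 + 6 + 3 + 4 + 6 + 3 + 6 + 2 + 5 + 1 + 6 = 48 socks and still no colour has 7.
By the pigeonhole principle, one more sock lands in a colour already at 6, so 49 draws are enough and 48 are not.

49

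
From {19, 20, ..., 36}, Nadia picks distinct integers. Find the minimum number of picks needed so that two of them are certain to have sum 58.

Group the elements by complementary pair {x, 58−x}: {22,36}, {23,35}, {24,34}, …, giving 7 two-element pairs, the single value 29 (it cannot pair with itself since the integers are distinct), and 3 integers whose partner 58−x falls outside [19,36].
Treating each of those 11 groups as a pigeonhole, one can pick one integer per group — 11 integers — with no two summing to 58.
The 12th integer lands in an occupied pair, forcing a sum of 58.

12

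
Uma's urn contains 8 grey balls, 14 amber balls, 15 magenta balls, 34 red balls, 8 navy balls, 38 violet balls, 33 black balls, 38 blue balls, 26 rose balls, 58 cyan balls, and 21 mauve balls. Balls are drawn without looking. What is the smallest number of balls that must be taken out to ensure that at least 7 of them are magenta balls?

285

In the worst case for collecting magenta balls, every non-magenta ball comes out first.
There are 8 + 14 + 34 + 8 + 38 + 33 + 38 + 26 + 58 + 21 = 278 non-magenta balls altogether.
After those, each further ball must be magenta, so 278 + 7 = 285 draws guarantee 7 magenta balls.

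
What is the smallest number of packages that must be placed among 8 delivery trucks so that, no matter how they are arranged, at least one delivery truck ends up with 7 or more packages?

49

With 48 packages one could put exactly 6 in each of the 8 delivery trucks, and no delivery truck would reach 7.
Pigeonhole: one more package must land in a delivery truck that already has 6, giving it 7.
So 8 × 6 + 1 = 49 packages are required.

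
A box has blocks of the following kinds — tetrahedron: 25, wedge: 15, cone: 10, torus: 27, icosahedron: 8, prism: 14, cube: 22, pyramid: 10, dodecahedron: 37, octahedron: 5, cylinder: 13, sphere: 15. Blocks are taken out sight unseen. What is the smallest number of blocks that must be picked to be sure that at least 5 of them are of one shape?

The 12 shapes are the holes; the blocks drawn are the pigeons.
To avoid 5 of any one shape, the worst case takes at most 4 of each shape.
That gives 4 + 4 + 4 + 4 + 4 + 4 + 4 + 4 + 4 + 4 + 4 + 4 = 48 blocks with no shape reaching 5.
The next block forces some shape to 5, so 48 + 1 = 49.

49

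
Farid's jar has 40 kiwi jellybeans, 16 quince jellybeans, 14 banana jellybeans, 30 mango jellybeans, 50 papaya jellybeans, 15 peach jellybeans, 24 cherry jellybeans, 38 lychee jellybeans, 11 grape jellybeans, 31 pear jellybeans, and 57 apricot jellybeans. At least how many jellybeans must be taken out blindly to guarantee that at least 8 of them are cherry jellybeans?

In the worst case for collecting cherry jellybeans, every non-cherry jellybean comes out first.
There are 40 + 16 + 14 + 30 + 50 + 15 + 38 + 11 + 31 + 57 = 302 non-cherry jellybeans altogether.
After those, each further jellybean must be cherry, so 302 + 8 = 310 draws guarantee 8 cherry jellybeans.

310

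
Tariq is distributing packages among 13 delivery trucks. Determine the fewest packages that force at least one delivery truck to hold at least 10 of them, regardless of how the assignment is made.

With 117 packages one could put exactly 9 in each of the 13 delivery trucks, and no delivery truck would reach 10.
By pigeonhole, one more package must land in a delivery truck that already has 9, giving it 10.
So 13 × 9 + 1 = 118 packages are required.

118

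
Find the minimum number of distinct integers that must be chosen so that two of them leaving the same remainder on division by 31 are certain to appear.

Pigeonhole: the 31 residue classes mod 31 are the pigeonholes.
With 31 integers one could put 1 in each residue class and have no class reach 2.
The 32nd integer pushes some class to 2, so 31·1 + 1 = 32.

32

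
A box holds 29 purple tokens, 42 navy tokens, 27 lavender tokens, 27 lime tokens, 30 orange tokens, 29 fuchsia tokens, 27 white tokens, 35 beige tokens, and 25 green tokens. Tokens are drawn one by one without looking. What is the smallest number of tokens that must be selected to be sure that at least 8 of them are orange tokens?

249

In the worst case for collecting orange tokens, every non-orange token comes out first.
There are 29 + 42 + 27 + 27 + 29 + 27 + 35 + 25 = 241 non-orange tokens altogether.
After those, each further token must be orange, so 241 + 8 = 249 draws guarantee 8 orange tokens.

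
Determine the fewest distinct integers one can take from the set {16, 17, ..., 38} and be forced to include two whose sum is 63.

A set avoiding the sum 63 can contain at most one of each pair {x, 63−x}, plus the 9 elements whose complement lies outside the range.
The integers 16, …, 31 (16 of them) are such a set: any two sum to at least 16+17 = 33 and at most 30+31 = 61 < 63.
By pigeonhole, any 17th integer completes one of the 7 pairs, so 17 choices force a sum of 63.

17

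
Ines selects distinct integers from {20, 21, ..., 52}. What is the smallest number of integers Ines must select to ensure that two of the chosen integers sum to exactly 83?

23

Two chosen integers sum to 83 exactly when both halves of some pair {x, 83−x} with 31 ≤ x ≤ 83−x ≤ 52 are chosen — 11 such pairs.
The remaining 11 elements (those with no distinct partner in range) can never complete a 83-sum, so the worst case takes all of them and one from each pair: 11 + 11 = 22.
By pigeonhole, the 23rd integer has to be the second member of some pair, so 22 + 1 = 23.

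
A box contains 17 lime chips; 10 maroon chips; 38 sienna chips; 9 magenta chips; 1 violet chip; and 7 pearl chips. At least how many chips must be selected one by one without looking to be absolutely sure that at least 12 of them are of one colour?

The 6 colours are the holes; the chips drawn are the pigeons.
To avoid 12 of any one colour, the worst case takes at most 11 of each colour, or every chip of a colour that has fewer than 11.
That gives 11 + 10 + 11 + 9 + 1 + 7 = 49 chips with no colour reaching 12.
The next chip forces some colour to 12, so 49 + 1 = 50.

50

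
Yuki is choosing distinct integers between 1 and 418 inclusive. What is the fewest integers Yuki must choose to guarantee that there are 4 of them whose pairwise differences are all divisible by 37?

Integers whose pairwise differences are multiples of 37 are exactly those sharing a remainder mod 37. By pigeonhole, the 37 residue classes mod 37 are the pigeonholes.
With 111 integers one could put 3 in each residue class and have no class reach 4.
The 112th integer pushes some class to 4, so 37·3 + 1 = 112.

112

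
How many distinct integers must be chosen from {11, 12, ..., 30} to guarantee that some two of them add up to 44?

A set avoiding the sum 44 can contain at most one of each pair {x, 44−x}, plus the 4 elements whose complement lies outside the range or equal to its own complement.
The integers 11, …, 22 (12 of them) are such a set: any two sum to at least 11+12 = 23 and at most 21+22 = 43 < 44.
By the pigeonhole principle, any 13th integer completes one of the 8 pairs, so 13 choices force a sum of 44.

13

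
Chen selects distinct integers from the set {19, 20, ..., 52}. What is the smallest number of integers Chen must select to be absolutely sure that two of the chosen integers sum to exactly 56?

Two chosen integers sum to 56 exactly when both halves of some pair {x, 56−x} with 19 ≤ x ≤ 56−x ≤ 37 are chosen — 9 such pairs.
The remaining 16 elements (those with no distinct partner in range) can never complete a 56-sum, so the worst case takes all of them and one from each pair: 16 + 9 = 25.
The 26th integer has to be the second member of some pair, so 25 + 1 = 26.

26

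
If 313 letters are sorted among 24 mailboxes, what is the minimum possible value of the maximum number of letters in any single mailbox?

14

The 24 mailboxes are the holes and the 313 letters are the pigeons.
If every mailbox held at most 13 letters, the total would be at most 24 × 13 = 312, which is less than 313.
So some mailbox holds at least ⌈313/24⌉ = 14 letters.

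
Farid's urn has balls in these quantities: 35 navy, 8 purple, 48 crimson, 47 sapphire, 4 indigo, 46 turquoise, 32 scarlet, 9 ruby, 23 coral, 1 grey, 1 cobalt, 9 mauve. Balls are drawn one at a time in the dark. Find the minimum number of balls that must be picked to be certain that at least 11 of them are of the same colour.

93

By the pigeonhole principle, put each drawn ball into a box by colour. The largest draw with every box below 11 takes min(count, 10) from each colour; colours with fewer than 10 contribute all they have.
Σ min(cᵢ, 10) = 10 + 8 + 10 + 10 + 4 + 10 + 10 + 9 + 10 + 1 + 1 + 9 = 92.
Draw number 92 + 1 = 93 must push one box to 11.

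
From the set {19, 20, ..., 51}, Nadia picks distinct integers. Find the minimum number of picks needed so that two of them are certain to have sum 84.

25

Group the elements by complementary pair {x, 84−x}: {33,51}, {34,50}, {35,49}, …, giving 9 two-element pairs, the single value 42 (it cannot pair with itself since the integers are distinct), and 14 integers whose partner 84−x falls outside [19,51].
Treating each of those 24 groups as a pigeonhole, one can pick one integer per group — 24 integers — with no two summing to 84.
The 25th integer lands in an occupied pair, forcing a sum of 84.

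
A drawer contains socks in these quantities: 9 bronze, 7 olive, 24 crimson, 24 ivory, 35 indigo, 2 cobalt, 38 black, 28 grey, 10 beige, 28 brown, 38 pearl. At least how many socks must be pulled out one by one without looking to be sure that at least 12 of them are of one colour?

The 11 colours are the holes; the socks drawn are the pigeons.
To avoid 12 of any one colour, the worst case takes at most 11 of each colour, or every sock of a colour that has fewer than 11.
That gives 9 + 7 + 11 + 11 + 11 + 2 + 11 + 11 + 10 + 11 + 11 = 105 socks with no colour reaching 12.
The next sock forces some colour to 12, so 105 + 1 = 106.

106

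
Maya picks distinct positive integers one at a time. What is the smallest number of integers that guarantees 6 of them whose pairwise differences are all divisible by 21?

106

Integers whose pairwise differences are multiples of 21 are exactly those sharing a remainder mod 21. The 21 residue classes mod 21 are the pigeonholes.
With 105 integers one could put 5 in each residue class and have no class reach 6.
The 106th integer pushes some class to 6, so 21·5 + 1 = 106.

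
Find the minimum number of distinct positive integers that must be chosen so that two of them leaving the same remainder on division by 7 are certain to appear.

8

The 7 residue classes mod 7 are the pigeonholes.
With 7 integers one could put 1 in each residue class and have no class reach 2.
The 8th integer pushes some class to 2, so 7·1 + 1 = 8.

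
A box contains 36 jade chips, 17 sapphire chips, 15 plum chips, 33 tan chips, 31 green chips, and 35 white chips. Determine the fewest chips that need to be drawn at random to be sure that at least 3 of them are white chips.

In the worst case for collecting white chips, every non-white chip comes out first.
There are 36 + 17 + 15 + 33 + 31 = 132 non-white chips altogether.
After those, each further chip must be white, so 132 + 3 = 135 draws guarantee 3 white chips.

135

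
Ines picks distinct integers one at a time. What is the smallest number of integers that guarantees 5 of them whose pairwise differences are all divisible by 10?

Integers whose pairwise differences are multiples of 10 are exactly those sharing a remainder mod 10. The 10 residue classes mod 10 are the pigeonholes.
With 40 integers one could put 4 in each residue class and have no class reach 5.
The 41st integer pushes some class to 5, so 10·4 + 1 = 41.

41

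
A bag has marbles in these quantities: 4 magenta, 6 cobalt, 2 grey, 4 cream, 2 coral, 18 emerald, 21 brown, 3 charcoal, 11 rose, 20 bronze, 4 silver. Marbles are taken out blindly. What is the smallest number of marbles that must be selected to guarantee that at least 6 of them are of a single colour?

An adversary could hand out at most 5 marbles per colour (6 colours run out sooner): 4 + 5 + 2 + 4 + 2 + 5 + 5 + 3 + 5 + 5 + 4 = 44 marbles and still no colour has 6.
One more marble lands in a colour already at 5, so 45 draws are enough and 44 are not.

45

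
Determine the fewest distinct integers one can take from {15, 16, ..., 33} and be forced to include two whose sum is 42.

14

Group the elements by complementary pair {x, 42−x}: {15,27}, {16,26}, {17,25}, …, giving 6 two-element pairs, the single value 21 (it cannot pair with itself since the integers are distinct), and 6 integers whose partner 42−x falls outside [15,33].
Treating each of those 13 groups as a pigeonhole, one can pick one integer per group — 13 integers — with no two summing to 42.
The 14th integer lands in an occupied pair, forcing a sum of 42.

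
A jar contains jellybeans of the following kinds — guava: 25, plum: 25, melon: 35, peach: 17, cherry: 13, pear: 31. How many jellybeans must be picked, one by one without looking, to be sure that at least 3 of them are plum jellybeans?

124

In the worst case for collecting plum jellybeans, every non-plum jellybean comes out first.
There are 25 + 35 + 17 + 13 + 31 = 121 non-plum jellybeans altogether.
After those, each further jellybean must be plum, so 121 + 3 = 124 draws guarantee 3 plum jellybeans.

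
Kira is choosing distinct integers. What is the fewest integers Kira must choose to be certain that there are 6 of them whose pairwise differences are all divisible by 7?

36

Integers whose pairwise differences are multiples of 7 are exactly those sharing a remainder mod 7. The 7 residue classes mod 7 are the pigeonholes.
With 35 integers one could put 5 in each residue class and have no class reach 6.
The 36th integer pushes some class to 6, so 7·5 + 1 = 36.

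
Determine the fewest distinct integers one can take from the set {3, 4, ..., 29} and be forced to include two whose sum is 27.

17

Group the elements by complementary pair {x, 27−x}: {3,24}, {4,23}, {5,22}, …, giving 11 two-element pairs and 5 integers whose partner 27−x falls outside [3,29].
Treating each of those 16 groups as a pigeonhole, one can pick one integer per group — 16 integers — with no two summing to 27.
The 17th integer lands in an occupied pair, forcing a sum of 27.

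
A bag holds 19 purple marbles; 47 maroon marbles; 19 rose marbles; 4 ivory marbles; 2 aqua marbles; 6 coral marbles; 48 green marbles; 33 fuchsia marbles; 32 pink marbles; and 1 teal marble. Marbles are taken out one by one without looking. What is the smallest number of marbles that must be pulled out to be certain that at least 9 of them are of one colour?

Pigeonhole: put each drawn marble into a box by colour. The largest draw with every box below 9 takes min(count, 8) from each colour; colours with fewer than 8 contribute all they have.
Σ min(cᵢ, 8) = 8 + 8 + 8 + 4 + 2 + 6 + 8 + 8 + 8 + 1 = 61.
Draw number 61 + 1 = 62 must push one box to 9.

62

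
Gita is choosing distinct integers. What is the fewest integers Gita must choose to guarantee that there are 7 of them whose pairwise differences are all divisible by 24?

Integers whose pairwise differences are multiples of 24 are exactly those sharing a remainder mod 24. The 24 residue classes mod 24 are the pigeonholes.
With 144 integers one could put 6 in each residue class and have no class reach 7.
The 145th integer pushes some class to 7, so 24·6 + 1 = 145.

145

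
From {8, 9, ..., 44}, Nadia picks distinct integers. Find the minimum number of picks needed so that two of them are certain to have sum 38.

Two chosen integers sum to 38 exactly when both halves of some pair {x, 38−x} with 8 ≤ x ≤ 38−x ≤ 30 are chosen — 11 such pairs.
The remaining 15 elements (those with no distinct partner in range) can never complete a 38-sum, so the worst case takes all of them and one from each pair: 15 + 11 = 26.
By the pigeonhole principle, the 27th integer has to be the second member of some pair, so 26 + 1 = 27.

27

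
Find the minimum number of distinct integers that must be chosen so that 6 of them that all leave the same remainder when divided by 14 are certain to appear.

71

By the pigeonhole principle, the 14 residue classes mod 14 are the pigeonholes.
With 70 integers one could put 5 in each residue class and have no class reach 6.
The 71st integer pushes some class to 6, so 14·5 + 1 = 71.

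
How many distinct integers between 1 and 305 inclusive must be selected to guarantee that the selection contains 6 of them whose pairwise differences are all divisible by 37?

Integers whose pairwise differences are multiples of 37 are exactly those sharing a remainder mod 37. By pigeonhole, the 37 residue classes mod 37 are the pigeonholes.
With 185 integers one could put 5 in each residue class and have no class reach 6.
The 186th integer pushes some class to 6, so 37·5 + 1 = 186.

186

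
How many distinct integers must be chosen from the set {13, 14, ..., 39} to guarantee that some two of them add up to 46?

18

Two chosen integers sum to 46 exactly when both halves of some pair {x, 46−x} with 13 ≤ x ≤ 46−x ≤ 33 are chosen — 10 such pairs.
The remaining 7 elements (those with no distinct partner in range) can never complete a 46-sum, so the worst case takes all of them and one from each pair: 7 + 10 = 17.
Pigeonhole: the 18th integer has to be the second member of some pair, so 17 + 1 = 18.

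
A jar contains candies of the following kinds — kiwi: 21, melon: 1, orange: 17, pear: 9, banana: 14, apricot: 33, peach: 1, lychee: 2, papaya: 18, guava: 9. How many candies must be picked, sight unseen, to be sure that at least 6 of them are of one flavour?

Pigeonhole: the 10 flavours are the holes; the candies drawn are the pigeons.
To avoid 6 of any one flavour, the worst case takes at most 5 of each flavour, or every candy of a flavour that has fewer than 5.
That gives 5 + 1 + 5 + 5 + 5 + 5 + 1 + 2 + 5 + 5 = 39 candies with no flavour reaching 6.
The next candy forces some flavour to 6, so 39 + 1 = 40.

40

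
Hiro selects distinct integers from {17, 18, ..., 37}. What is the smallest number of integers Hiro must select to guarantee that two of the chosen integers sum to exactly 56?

13

Two chosen integers sum to 56 exactly when both halves of some pair {x, 56−x} with 19 ≤ x ≤ 56−x ≤ 37 are chosen — 9 such pairs.
The remaining 3 elements (those with no distinct partner in range) can never complete a 56-sum, so the worst case takes all of them and one from each pair: 3 + 9 = 12.
By pigeonhole, the 13th integer has to be the second member of some pair, so 12 + 1 = 13.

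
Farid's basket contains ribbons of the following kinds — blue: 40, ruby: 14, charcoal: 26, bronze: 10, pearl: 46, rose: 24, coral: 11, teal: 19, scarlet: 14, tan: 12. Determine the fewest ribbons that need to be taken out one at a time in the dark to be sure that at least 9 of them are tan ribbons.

In the worst case for collecting tan ribbons, every non-tan ribbon comes out first.
There are 40 + 14 + 26 + 10 + 46 + 24 + 11 + 19 + 14 = 204 non-tan ribbons altogether.
After those, each further ribbon must be tan, so 204 + 9 = 213 draws guarantee 9 tan ribbons.

213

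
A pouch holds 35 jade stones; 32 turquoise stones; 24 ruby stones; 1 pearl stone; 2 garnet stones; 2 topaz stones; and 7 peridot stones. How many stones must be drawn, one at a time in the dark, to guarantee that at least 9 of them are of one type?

37

By pigeonhole, the 7 types are the holes; the stones drawn are the pigeons.
To avoid 9 of any one type, the worst case takes at most 8 of each type, or every stone of a type that has fewer than 8.
That gives 8 + 8 + 8 + 1 + 2 + 2 + 7 = 36 stones with no type reaching 9.
The next stone forces some type to 9, so 36 + 1 = 37.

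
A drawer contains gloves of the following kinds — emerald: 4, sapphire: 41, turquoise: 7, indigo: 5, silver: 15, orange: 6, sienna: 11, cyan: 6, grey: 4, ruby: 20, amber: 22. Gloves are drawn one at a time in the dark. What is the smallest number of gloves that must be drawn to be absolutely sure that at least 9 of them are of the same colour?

73

The 11 colours are the holes; the gloves drawn are the pigeons.
To avoid 9 of any one colour, the worst case takes at most 8 of each colour, or every glove of a colour that has fewer than 8.
That gives 4 + 8 + 7 + 5 + 8 + 6 + 8 + 6 + 4 + 8 + 8 = 72 gloves with no colour reaching 9.
The next glove forces some colour to 9, so 72 + 1 = 73.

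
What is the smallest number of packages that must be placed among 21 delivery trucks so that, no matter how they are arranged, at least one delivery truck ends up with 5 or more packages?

With 84 packages one could put exactly 4 in each of the 21 delivery trucks, and no delivery truck would reach 5.
Pigeonhole: one more package must land in a delivery truck that already has 4, giving it 5.
So 21 × 4 + 1 = 85 packages are required.

85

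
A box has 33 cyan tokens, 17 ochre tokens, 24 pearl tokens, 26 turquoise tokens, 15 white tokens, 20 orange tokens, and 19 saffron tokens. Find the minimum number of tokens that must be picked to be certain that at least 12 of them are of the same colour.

78

Put each drawn token into a box by colour. The largest draw with every box below 12 takes min(count, 11) from each colour.
Σ min(cᵢ, 11) = 11 + 11 + 11 + 11 + 11 + 11 + 11 = 77.
Draw number 77 + 1 = 78 must push one box to 12.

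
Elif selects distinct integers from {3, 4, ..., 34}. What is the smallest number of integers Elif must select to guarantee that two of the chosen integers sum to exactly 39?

18

A set avoiding the sum 39 can contain at most one of each pair {x, 39−x}, plus the 2 elements whose complement lies outside the range.
The integers 3, …, 19 (17 of them) are such a set: any two sum to at least 3+4 = 7 and at most 18+19 = 37 < 39.
Pigeonhole: any 18th integer completes one of the 15 pairs, so 18 choices force a sum of 39.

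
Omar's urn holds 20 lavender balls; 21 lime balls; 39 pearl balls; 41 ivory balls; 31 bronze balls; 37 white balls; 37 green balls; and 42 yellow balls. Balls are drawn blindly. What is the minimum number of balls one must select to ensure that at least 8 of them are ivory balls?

In the worst case for collecting ivory balls, every non-ivory ball comes out first.
There are 20 + 21 + 39 + 31 + 37 + 37 + 42 = 227 non-ivory balls altogether.
After those, each further ball must be ivory, so 227 + 8 = 235 draws guarantee 8 ivory balls.

235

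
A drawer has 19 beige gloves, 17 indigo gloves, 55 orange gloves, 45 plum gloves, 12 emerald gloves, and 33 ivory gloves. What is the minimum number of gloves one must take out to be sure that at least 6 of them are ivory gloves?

In the worst case for collecting ivory gloves, every non-ivory glove comes out first.
There are 19 + 17 + 55 + 45 + 12 = 148 non-ivory gloves altogether.
After those, each further glove must be ivory, so 148 + 6 = 154 draws guarantee 6 ivory gloves.

154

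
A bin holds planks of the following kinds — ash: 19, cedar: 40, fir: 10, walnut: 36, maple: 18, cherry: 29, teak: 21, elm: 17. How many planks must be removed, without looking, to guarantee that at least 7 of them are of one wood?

An adversary could hand out at most 6 planks per wood: 6 + 6 + 6 + 6 + 6 + 6 + 6 + 6 = 48 planks and still no wood has 7.
One more plank lands in a wood already at 6, so 49 draws are enough and 48 are not.

49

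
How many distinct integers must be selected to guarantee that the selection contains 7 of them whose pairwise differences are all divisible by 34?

Integers whose pairwise differences are multiples of 34 are exactly those sharing a remainder mod 34. By pigeonhole, the 34 residue classes mod 34 are the pigeonholes.
With 204 integers one could put 6 in each residue class and have no class reach 7.
The 205th integer pushes some class to 7, so 34·6 + 1 = 205.

205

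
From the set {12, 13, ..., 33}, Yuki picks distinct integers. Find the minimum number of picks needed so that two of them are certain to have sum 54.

A set avoiding the sum 54 can contain at most one of each pair {x, 54−x}, plus the 10 elements whose complement lies outside the range or equal to its own complement.
The integers 12, …, 27 (16 of them) are such a set: any two sum to at least 12+13 = 25 and at most 26+27 = 53 < 54.
Any 17th integer completes one of the 6 pairs, so 17 choices force a sum of 54.

17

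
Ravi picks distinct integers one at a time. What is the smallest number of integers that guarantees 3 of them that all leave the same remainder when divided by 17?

By pigeonhole, the 17 residue classes mod 17 are the pigeonholes.
With 34 integers one could put 2 in each residue class and have no class reach 3.
The 35th integer pushes some class to 3, so 17·2 + 1 = 35.

35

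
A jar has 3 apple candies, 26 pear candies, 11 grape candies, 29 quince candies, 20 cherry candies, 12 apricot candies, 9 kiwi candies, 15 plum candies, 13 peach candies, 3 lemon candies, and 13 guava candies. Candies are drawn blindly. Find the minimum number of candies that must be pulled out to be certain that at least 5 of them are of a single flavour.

By pigeonhole, the 11 flavours are the holes; the candies drawn are the pigeons.
To avoid 5 of any one flavour, the worst case takes at most 4 of each flavour, or every candy of a flavour that has fewer than 4.
That gives 3 + 4 + 4 + 4 + 4 + 4 + 4 + 4 + 4 + 3 + 4 = 42 candies with no flavour reaching 5.
The next candy forces some flavour to 5, so 42 + 1 = 43.

43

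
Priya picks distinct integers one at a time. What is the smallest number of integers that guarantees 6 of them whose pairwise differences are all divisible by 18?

91

Integers whose pairwise differences are multiples of 18 are exactly those sharing a remainder mod 18. By the pigeonhole principle, the 18 residue classes mod 18 are the pigeonholes.
With 90 integers one could put 5 in each residue class and have no class reach 6.
The 91st integer pushes some class to 6, so 18·5 + 1 = 91.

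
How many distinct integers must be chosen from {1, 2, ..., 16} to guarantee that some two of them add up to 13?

11

A set avoiding the sum 13 can contain at most one of each pair {x, 13−x}, plus the 4 elements whose complement lies outside the range.
The integers 7, …, 16 (10 of them) are such a set: any two sum to at least 7+8 = 15 > 13.
By the pigeonhole principle, any 11th integer completes one of the 6 pairs, so 11 choices force a sum of 13.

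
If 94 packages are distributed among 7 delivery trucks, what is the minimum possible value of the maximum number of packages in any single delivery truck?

14

The 7 delivery trucks are the holes and the 94 packages are the pigeons.
If every delivery truck held at most 13 packages, the total would be at most 7 × 13 = 91, which is less than 94.
So some delivery truck holds at least ⌈94/7⌉ = 14 packages.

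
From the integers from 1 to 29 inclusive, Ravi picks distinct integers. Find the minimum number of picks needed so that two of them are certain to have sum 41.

21

Two chosen integers sum to 41 exactly when both halves of some pair {x, 41−x} with 12 ≤ x ≤ 41−x ≤ 29 are chosen — 9 such pairs.
The remaining 11 elements (those with no distinct partner in range) can never complete a 41-sum, so the worst case takes all of them and one from each pair: 11 + 9 = 20.
By pigeonhole, the 21st integer has to be the second member of some pair, so 20 + 1 = 21.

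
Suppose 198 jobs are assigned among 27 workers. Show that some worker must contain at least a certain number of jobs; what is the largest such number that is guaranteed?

The 27 workers are the holes and the 198 jobs are the pigeons.
If every worker held at most 7 jobs, the total would be at most 27 × 7 = 189, which is less than 198.
So some worker holds at least ⌈198/27⌉ = 8 jobs.

8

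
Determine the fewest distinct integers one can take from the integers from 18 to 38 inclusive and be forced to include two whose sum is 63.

A set avoiding the sum 63 can contain at most one of each pair {x, 63−x}, plus the 7 elements whose complement lies outside the range.
The integers 18, …, 31 (14 of them) are such a set: any two sum to at least 18+19 = 37 and at most 30+31 = 61 < 63.
Any 15th integer completes one of the 7 pairs, so 15 choices force a sum of 63.

15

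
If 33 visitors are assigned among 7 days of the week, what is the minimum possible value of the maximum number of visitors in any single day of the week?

The 7 days of the week are the holes and the 33 visitors are the pigeons.
If every day of the week held at most 4 visitors, the total would be at most 7 × 4 = 28, which is less than 33.
So some day of the week holds at least ⌈33/7⌉ = 5 visitors.

5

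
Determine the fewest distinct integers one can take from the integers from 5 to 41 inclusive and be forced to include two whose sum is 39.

23

A set avoiding the sum 39 can contain at most one of each pair {x, 39−x}, plus the 7 elements whose complement lies outside the range.
The integers 20, …, 41 (22 of them) are such a set: any two sum to at least 20+21 = 41 > 39.
By pigeonhole, any 23rd integer completes one of the 15 pairs, so 23 choices force a sum of 39.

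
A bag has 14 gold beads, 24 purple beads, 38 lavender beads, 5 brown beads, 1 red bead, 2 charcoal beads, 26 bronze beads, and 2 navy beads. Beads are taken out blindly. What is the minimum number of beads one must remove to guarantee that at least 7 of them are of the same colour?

35

An adversary could hand out at most 6 beads per colour (4 colours run out sooner): 6 + 6 + 6 + 5 + 1 + 2 + 6 + 2 = 34 beads and still no colour has 7.
Pigeonhole: one more bead lands in a colour already at 6, so 35 draws are enough and 34 are not.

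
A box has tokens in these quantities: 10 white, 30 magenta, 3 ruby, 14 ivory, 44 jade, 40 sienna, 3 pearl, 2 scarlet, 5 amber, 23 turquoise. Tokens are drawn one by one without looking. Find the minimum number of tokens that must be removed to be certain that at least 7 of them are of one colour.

50

Pigeonhole: the 10 colours are the holes; the tokens drawn are the pigeons.
To avoid 7 of any one colour, the worst case takes at most 6 of each colour, or every token of a colour that has fewer than 6.
That gives 6 + 6 + 3 + 6 + 6 + 6 + 3 + 2 + 5 + 6 = 49 tokens with no colour reaching 7.
The next token forces some colour to 7, so 49 + 1 = 50.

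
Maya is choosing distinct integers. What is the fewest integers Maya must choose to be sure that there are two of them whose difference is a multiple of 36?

37

Integers whose pairwise differences are multiples of 36 are exactly those sharing a remainder mod 36. By pigeonhole, the 36 residue classes mod 36 are the pigeonholes.
With 36 integers one could put 1 in each residue class and have no class reach 2.
The 37th integer pushes some class to 2, so 36·1 + 1 = 37.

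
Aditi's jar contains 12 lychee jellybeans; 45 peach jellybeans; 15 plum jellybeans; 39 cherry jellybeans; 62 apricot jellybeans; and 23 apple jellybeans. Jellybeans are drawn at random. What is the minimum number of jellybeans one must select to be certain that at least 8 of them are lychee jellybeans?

In the worst case for collecting lychee jellybeans, every non-lychee jellybean comes out first.
There are 45 + 15 + 39 + 62 + 23 = 184 non-lychee jellybeans altogether.
After those, each further jellybean must be lychee, so 184 + 8 = 192 draws guarantee 8 lychee jellybeans.

192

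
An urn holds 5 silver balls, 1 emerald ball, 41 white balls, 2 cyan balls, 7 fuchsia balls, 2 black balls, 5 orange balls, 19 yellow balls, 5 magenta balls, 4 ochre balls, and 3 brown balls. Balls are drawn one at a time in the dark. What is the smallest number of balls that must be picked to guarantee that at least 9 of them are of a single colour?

51

Pigeonhole: put each drawn ball into a box by colour. The largest draw with every box below 9 takes min(count, 8) from each colour; colours with fewer than 8 contribute all they have.
Σ min(cᵢ, 8) = 5 + 1 + 8 + 2 + 7 + 2 + 5 + 8 + 5 + 4 + 3 = 50.
Draw number 50 + 1 = 51 must push one box to 9.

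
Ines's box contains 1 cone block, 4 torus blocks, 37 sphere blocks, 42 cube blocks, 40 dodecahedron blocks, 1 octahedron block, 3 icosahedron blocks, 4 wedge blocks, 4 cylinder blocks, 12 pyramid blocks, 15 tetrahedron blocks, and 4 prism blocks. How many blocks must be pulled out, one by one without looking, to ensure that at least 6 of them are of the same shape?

47

The 12 shapes are the holes; the blocks drawn are the pigeons.
To avoid 6 of any one shape, the worst case takes at most 5 of each shape, or every block of a shape that has fewer than 5.
That gives 1 + 4 + 5 + 5 + 5 + 1 + 3 + 4 + 4 + 5 + 5 + 4 = 46 blocks with no shape reaching 6.
The next block forces some shape to 6, so 46 + 1 = 47.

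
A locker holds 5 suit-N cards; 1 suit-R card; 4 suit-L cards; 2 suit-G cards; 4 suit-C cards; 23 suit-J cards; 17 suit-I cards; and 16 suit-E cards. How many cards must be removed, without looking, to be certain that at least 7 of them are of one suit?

Pigeonhole: put each drawn card into a box by suit. The largest draw with every box below 7 takes min(count, 6) from each suit; suits with fewer than 6 contribute all they have.
Σ min(cᵢ, 6) = 5 + 1 + 4 + 2 + 4 + 6 + 6 + 6 = 34.
Draw number 34 + 1 = 35 must push one box to 7.

35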